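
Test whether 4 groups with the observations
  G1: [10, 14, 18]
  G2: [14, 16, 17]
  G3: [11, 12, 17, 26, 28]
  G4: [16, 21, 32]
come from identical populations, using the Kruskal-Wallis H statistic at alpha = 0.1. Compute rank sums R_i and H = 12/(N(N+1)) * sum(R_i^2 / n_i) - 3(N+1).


Step 1: Combine all N = 14 observations and assign midranks.
sorted (value, group, rank): (10,G1,1), (11,G3,2), (12,G3,3), (14,G1,4.5), (14,G2,4.5), (16,G2,6.5), (16,G4,6.5), (17,G2,8.5), (17,G3,8.5), (18,G1,10), (21,G4,11), (26,G3,12), (28,G3,13), (32,G4,14)
Step 2: Sum ranks within each group.
R_1 = 15.5 (n_1 = 3)
R_2 = 19.5 (n_2 = 3)
R_3 = 38.5 (n_3 = 5)
R_4 = 31.5 (n_4 = 3)
Step 3: H = 12/(N(N+1)) * sum(R_i^2/n_i) - 3(N+1)
     = 12/(14*15) * (15.5^2/3 + 19.5^2/3 + 38.5^2/5 + 31.5^2/3) - 3*15
     = 0.057143 * 834.033 - 45
     = 2.659048.
Step 4: Ties present; correction factor C = 1 - 18/(14^3 - 14) = 0.993407. Corrected H = 2.659048 / 0.993407 = 2.676696.
Step 5: Under H0, H ~ chi^2(3); p-value = 0.444202.
Step 6: alpha = 0.1. fail to reject H0.

H = 2.6767, df = 3, p = 0.444202, fail to reject H0.


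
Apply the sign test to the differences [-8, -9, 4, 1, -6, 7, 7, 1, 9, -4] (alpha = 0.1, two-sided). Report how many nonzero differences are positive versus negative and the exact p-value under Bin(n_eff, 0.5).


Step 1: Discard zero differences. Original n = 10; n_eff = number of nonzero differences = 10.
Nonzero differences (with sign): -8, -9, +4, +1, -6, +7, +7, +1, +9, -4
Step 2: Count signs: positive = 6, negative = 4.
Step 3: Under H0: P(positive) = 0.5, so the number of positives S ~ Bin(10, 0.5).
Step 4: Two-sided exact p-value = sum of Bin(10,0.5) probabilities at or below the observed probability = 0.753906.
Step 5: alpha = 0.1. fail to reject H0.

n_eff = 10, pos = 6, neg = 4, p = 0.753906, fail to reject H0.


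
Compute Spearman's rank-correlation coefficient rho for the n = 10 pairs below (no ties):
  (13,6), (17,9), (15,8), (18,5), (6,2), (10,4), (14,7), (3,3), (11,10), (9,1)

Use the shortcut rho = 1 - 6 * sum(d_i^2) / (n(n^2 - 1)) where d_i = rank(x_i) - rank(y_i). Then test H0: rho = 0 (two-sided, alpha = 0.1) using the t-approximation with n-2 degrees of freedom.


Step 1: Rank x and y separately (midranks; no ties here).
rank(x): 13->6, 17->9, 15->8, 18->10, 6->2, 10->4, 14->7, 3->1, 11->5, 9->3
rank(y): 6->6, 9->9, 8->8, 5->5, 2->2, 4->4, 7->7, 3->3, 10->10, 1->1
Step 2: d_i = R_x(i) - R_y(i); compute d_i^2.
  (6-6)^2=0, (9-9)^2=0, (8-8)^2=0, (10-5)^2=25, (2-2)^2=0, (4-4)^2=0, (7-7)^2=0, (1-3)^2=4, (5-10)^2=25, (3-1)^2=4
sum(d^2) = 58.
Step 3: rho = 1 - 6*58 / (10*(10^2 - 1)) = 1 - 348/990 = 0.648485.
Step 4: Under H0, t = rho * sqrt((n-2)/(1-rho^2)) = 2.4095 ~ t(8).
Step 5: Two-sided p-value from the t-distribution with 8 df = 0.042540.
Step 6: alpha = 0.1. reject H0.

rho = 0.6485, p = 0.042540, reject H0 at alpha = 0.1.


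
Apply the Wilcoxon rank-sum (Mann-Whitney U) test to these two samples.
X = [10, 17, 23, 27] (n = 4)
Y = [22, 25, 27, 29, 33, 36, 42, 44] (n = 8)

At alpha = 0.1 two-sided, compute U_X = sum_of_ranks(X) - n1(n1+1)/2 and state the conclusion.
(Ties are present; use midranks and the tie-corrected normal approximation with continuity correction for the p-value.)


Step 1: Combine and sort all 12 observations; assign midranks.
sorted (value, group): (10,X), (17,X), (22,Y), (23,X), (25,Y), (27,X), (27,Y), (29,Y), (33,Y), (36,Y), (42,Y), (44,Y)
ranks: 10->1, 17->2, 22->3, 23->4, 25->5, 27->6.5, 27->6.5, 29->8, 33->9, 36->10, 42->11, 44->12
Step 2: Rank sum for X: R1 = 1 + 2 + 4 + 6.5 = 13.5.
Step 3: U_X = R1 - n1(n1+1)/2 = 13.5 - 4*5/2 = 13.5 - 10 = 3.5.
       U_Y = n1*n2 - U_X = 32 - 3.5 = 28.5.
Step 4: Ties are present, so use the tie-corrected normal approximation (with continuity correction) for the p-value.
Step 5: p-value = 0.041184; compare to alpha = 0.1. reject H0.

U_X = 3.5, p = 0.041184, reject H0 at alpha = 0.1.


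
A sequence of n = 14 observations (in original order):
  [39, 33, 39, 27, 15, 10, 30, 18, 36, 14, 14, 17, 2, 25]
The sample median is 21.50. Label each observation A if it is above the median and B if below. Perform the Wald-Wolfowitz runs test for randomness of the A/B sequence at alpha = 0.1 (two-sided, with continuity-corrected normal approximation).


Step 1: Compute median = 21.50; label A = above, B = below.
Labels in order: AAAABBABABBBBA  (n_A = 7, n_B = 7)
Step 2: Count runs R = 7.
Step 3: Under H0 (random ordering), E[R] = 2*n_A*n_B/(n_A+n_B) + 1 = 2*7*7/14 + 1 = 8.0000.
        Var[R] = 2*n_A*n_B*(2*n_A*n_B - n_A - n_B) / ((n_A+n_B)^2 * (n_A+n_B-1)) = 8232/2548 = 3.2308.
        SD[R] = 1.7974.
Step 4: Continuity-corrected z = (R + 0.5 - E[R]) / SD[R] = (7 + 0.5 - 8.0000) / 1.7974 = -0.2782.
Step 5: Two-sided p-value via normal approximation = 2*(1 - Phi(|z|)) = 0.780879.
Step 6: alpha = 0.1. fail to reject H0.

R = 7, z = -0.2782, p = 0.780879, fail to reject H0.


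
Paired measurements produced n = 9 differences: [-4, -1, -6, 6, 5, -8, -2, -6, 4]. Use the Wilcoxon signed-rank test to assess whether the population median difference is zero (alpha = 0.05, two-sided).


Step 1: Drop any zero differences (none here) and take |d_i|.
|d| = [4, 1, 6, 6, 5, 8, 2, 6, 4]
Step 2: Midrank |d_i| (ties get averaged ranks).
ranks: |4|->3.5, |1|->1, |6|->7, |6|->7, |5|->5, |8|->9, |2|->2, |6|->7, |4|->3.5
Step 3: Attach original signs; sum ranks with positive sign and with negative sign.
W+ = 7 + 5 + 3.5 = 15.5
W- = 3.5 + 1 + 7 + 9 + 2 + 7 = 29.5
(Check: W+ + W- = 45 should equal n(n+1)/2 = 45.)
Step 4: Test statistic W = min(W+, W-) = 15.5.
Step 5: Ties in |d|, so use the tie-corrected normal approximation.
        E[W] = n(n+1)/4 = 9*10/4 = 22.5.
        Tie groups: |d|=4 (t=2), |d|=6 (t=3); sum(t^3 - t) = 30.
        Var[W] = n(n+1)(2n+1)/24 - sum(t^3-t)/48 = 1710/24 - 30/48 = 70.625.
        z = (W - E[W]) / sqrt(Var[W]) = (15.5 - 22.5) / 8.4039 = -0.8329.
        Two-sided p = 2*Phi(z) = 0.404873.
Step 6: alpha = 0.05. fail to reject H0.

W+ = 15.5, W- = 29.5, W = min = 15.5, p = 0.404873, fail to reject H0.


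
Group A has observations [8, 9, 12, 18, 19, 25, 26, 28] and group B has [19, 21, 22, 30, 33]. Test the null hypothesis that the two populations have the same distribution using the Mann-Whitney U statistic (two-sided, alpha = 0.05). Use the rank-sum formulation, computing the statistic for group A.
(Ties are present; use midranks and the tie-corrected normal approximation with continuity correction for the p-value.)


Step 1: Combine and sort all 13 observations; assign midranks.
sorted (value, group): (8,X), (9,X), (12,X), (18,X), (19,X), (19,Y), (21,Y), (22,Y), (25,X), (26,X), (28,X), (30,Y), (33,Y)
ranks: 8->1, 9->2, 12->3, 18->4, 19->5.5, 19->5.5, 21->7, 22->8, 25->9, 26->10, 28->11, 30->12, 33->13
Step 2: Rank sum for X: R1 = 1 + 2 + 3 + 4 + 5.5 + 9 + 10 + 11 = 45.5.
Step 3: U_X = R1 - n1(n1+1)/2 = 45.5 - 8*9/2 = 45.5 - 36 = 9.5.
       U_Y = n1*n2 - U_X = 40 - 9.5 = 30.5.
Step 4: Ties are present, so use the tie-corrected normal approximation (with continuity correction) for the p-value.
Step 5: p-value = 0.142685; compare to alpha = 0.05. fail to reject H0.

U_X = 9.5, p = 0.142685, fail to reject H0 at alpha = 0.05.


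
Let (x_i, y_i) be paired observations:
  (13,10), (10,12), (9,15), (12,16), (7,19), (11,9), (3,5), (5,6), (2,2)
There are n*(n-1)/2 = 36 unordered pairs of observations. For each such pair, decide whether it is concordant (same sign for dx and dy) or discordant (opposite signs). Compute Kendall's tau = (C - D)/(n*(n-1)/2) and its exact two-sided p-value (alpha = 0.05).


Step 1: Enumerate the 36 unordered pairs (i,j) with i<j and classify each by sign(x_j-x_i) * sign(y_j-y_i).
  (1,2):dx=-3,dy=+2->D; (1,3):dx=-4,dy=+5->D; (1,4):dx=-1,dy=+6->D; (1,5):dx=-6,dy=+9->D
  (1,6):dx=-2,dy=-1->C; (1,7):dx=-10,dy=-5->C; (1,8):dx=-8,dy=-4->C; (1,9):dx=-11,dy=-8->C
  (2,3):dx=-1,dy=+3->D; (2,4):dx=+2,dy=+4->C; (2,5):dx=-3,dy=+7->D; (2,6):dx=+1,dy=-3->D
  (2,7):dx=-7,dy=-7->C; (2,8):dx=-5,dy=-6->C; (2,9):dx=-8,dy=-10->C; (3,4):dx=+3,dy=+1->C
  (3,5):dx=-2,dy=+4->D; (3,6):dx=+2,dy=-6->D; (3,7):dx=-6,dy=-10->C; (3,8):dx=-4,dy=-9->C
  (3,9):dx=-7,dy=-13->C; (4,5):dx=-5,dy=+3->D; (4,6):dx=-1,dy=-7->C; (4,7):dx=-9,dy=-11->C
  (4,8):dx=-7,dy=-10->C; (4,9):dx=-10,dy=-14->C; (5,6):dx=+4,dy=-10->D; (5,7):dx=-4,dy=-14->C
  (5,8):dx=-2,dy=-13->C; (5,9):dx=-5,dy=-17->C; (6,7):dx=-8,dy=-4->C; (6,8):dx=-6,dy=-3->C
  (6,9):dx=-9,dy=-7->C; (7,8):dx=+2,dy=+1->C; (7,9):dx=-1,dy=-3->C; (8,9):dx=-3,dy=-4->C
Step 2: C = 25, D = 11, total pairs = 36.
Step 3: tau = (C - D)/(n(n-1)/2) = (25 - 11)/36 = 0.388889.
Step 4: Exact two-sided p-value (enumerate n! = 362880 permutations of y under H0): p = 0.180181.
Step 5: alpha = 0.05. fail to reject H0.

tau_b = 0.3889 (C=25, D=11), p = 0.180181, fail to reject H0.


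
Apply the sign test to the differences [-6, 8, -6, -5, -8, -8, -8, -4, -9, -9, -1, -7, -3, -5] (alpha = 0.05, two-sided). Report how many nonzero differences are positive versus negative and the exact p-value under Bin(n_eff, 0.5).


Step 1: Discard zero differences. Original n = 14; n_eff = number of nonzero differences = 14.
Nonzero differences (with sign): -6, +8, -6, -5, -8, -8, -8, -4, -9, -9, -1, -7, -3, -5
Step 2: Count signs: positive = 1, negative = 13.
Step 3: Under H0: P(positive) = 0.5, so the number of positives S ~ Bin(14, 0.5).
Step 4: Two-sided exact p-value = sum of Bin(14,0.5) probabilities at or below the observed probability = 0.001831.
Step 5: alpha = 0.05. reject H0.

n_eff = 14, pos = 1, neg = 13, p = 0.001831, reject H0.


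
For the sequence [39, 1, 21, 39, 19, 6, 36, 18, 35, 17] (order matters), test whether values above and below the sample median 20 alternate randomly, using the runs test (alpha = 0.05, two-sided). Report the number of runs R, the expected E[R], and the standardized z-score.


Step 1: Compute median = 20; label A = above, B = below.
Labels in order: ABAABBABAB  (n_A = 5, n_B = 5)
Step 2: Count runs R = 8.
Step 3: Under H0 (random ordering), E[R] = 2*n_A*n_B/(n_A+n_B) + 1 = 2*5*5/10 + 1 = 6.0000.
        Var[R] = 2*n_A*n_B*(2*n_A*n_B - n_A - n_B) / ((n_A+n_B)^2 * (n_A+n_B-1)) = 2000/900 = 2.2222.
        SD[R] = 1.4907.
Step 4: Continuity-corrected z = (R - 0.5 - E[R]) / SD[R] = (8 - 0.5 - 6.0000) / 1.4907 = 1.0062.
Step 5: Two-sided p-value via normal approximation = 2*(1 - Phi(|z|)) = 0.314305.
Step 6: alpha = 0.05. fail to reject H0.

R = 8, z = 1.0062, p = 0.314305, fail to reject H0.


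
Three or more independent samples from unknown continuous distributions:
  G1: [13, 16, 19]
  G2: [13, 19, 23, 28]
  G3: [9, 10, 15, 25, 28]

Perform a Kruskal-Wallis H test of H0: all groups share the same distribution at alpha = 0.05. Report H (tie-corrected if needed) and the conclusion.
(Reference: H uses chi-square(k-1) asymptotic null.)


Step 1: Combine all N = 12 observations and assign midranks.
sorted (value, group, rank): (9,G3,1), (10,G3,2), (13,G1,3.5), (13,G2,3.5), (15,G3,5), (16,G1,6), (19,G1,7.5), (19,G2,7.5), (23,G2,9), (25,G3,10), (28,G2,11.5), (28,G3,11.5)
Step 2: Sum ranks within each group.
R_1 = 17 (n_1 = 3)
R_2 = 31.5 (n_2 = 4)
R_3 = 29.5 (n_3 = 5)
Step 3: H = 12/(N(N+1)) * sum(R_i^2/n_i) - 3(N+1)
     = 12/(12*13) * (17^2/3 + 31.5^2/4 + 29.5^2/5) - 3*13
     = 0.076923 * 518.446 - 39
     = 0.880449.
Step 4: Ties present; correction factor C = 1 - 18/(12^3 - 12) = 0.989510. Corrected H = 0.880449 / 0.989510 = 0.889782.
Step 5: Under H0, H ~ chi^2(2); p-value = 0.640894.
Step 6: alpha = 0.05. fail to reject H0.

H = 0.8898, df = 2, p = 0.640894, fail to reject H0.


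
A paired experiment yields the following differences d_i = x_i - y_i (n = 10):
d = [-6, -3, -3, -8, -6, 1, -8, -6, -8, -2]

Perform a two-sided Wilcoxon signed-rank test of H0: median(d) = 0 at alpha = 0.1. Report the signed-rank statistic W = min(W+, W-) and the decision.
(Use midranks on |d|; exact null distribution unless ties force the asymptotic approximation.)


Step 1: Drop any zero differences (none here) and take |d_i|.
|d| = [6, 3, 3, 8, 6, 1, 8, 6, 8, 2]
Step 2: Midrank |d_i| (ties get averaged ranks).
ranks: |6|->6, |3|->3.5, |3|->3.5, |8|->9, |6|->6, |1|->1, |8|->9, |6|->6, |8|->9, |2|->2
Step 3: Attach original signs; sum ranks with positive sign and with negative sign.
W+ = 1 = 1
W- = 6 + 3.5 + 3.5 + 9 + 6 + 9 + 6 + 9 + 2 = 54
(Check: W+ + W- = 55 should equal n(n+1)/2 = 55.)
Step 4: Test statistic W = min(W+, W-) = 1.
Step 5: Ties in |d|, so use the tie-corrected normal approximation.
        E[W] = n(n+1)/4 = 10*11/4 = 27.5.
        Tie groups: |d|=3 (t=2), |d|=6 (t=3), |d|=8 (t=3); sum(t^3 - t) = 54.
        Var[W] = n(n+1)(2n+1)/24 - sum(t^3-t)/48 = 2310/24 - 54/48 = 95.125.
        z = (W - E[W]) / sqrt(Var[W]) = (1 - 27.5) / 9.7532 = -2.7171.
        Two-sided p = 2*Phi(z) = 0.006587.
Step 6: alpha = 0.1. reject H0.

W+ = 1, W- = 54, W = min = 1, p = 0.006587, reject H0.


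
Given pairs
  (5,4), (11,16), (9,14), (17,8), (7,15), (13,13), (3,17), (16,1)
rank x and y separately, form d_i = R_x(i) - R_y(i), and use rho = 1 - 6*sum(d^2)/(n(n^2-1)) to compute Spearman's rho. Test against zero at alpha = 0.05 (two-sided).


Step 1: Rank x and y separately (midranks; no ties here).
rank(x): 5->2, 11->5, 9->4, 17->8, 7->3, 13->6, 3->1, 16->7
rank(y): 4->2, 16->7, 14->5, 8->3, 15->6, 13->4, 17->8, 1->1
Step 2: d_i = R_x(i) - R_y(i); compute d_i^2.
  (2-2)^2=0, (5-7)^2=4, (4-5)^2=1, (8-3)^2=25, (3-6)^2=9, (6-4)^2=4, (1-8)^2=49, (7-1)^2=36
sum(d^2) = 128.
Step 3: rho = 1 - 6*128 / (8*(8^2 - 1)) = 1 - 768/504 = -0.523810.
Step 4: Under H0, t = rho * sqrt((n-2)/(1-rho^2)) = -1.5062 ~ t(6).
Step 5: Two-sided p-value from the t-distribution with 6 df = 0.182721.
Step 6: alpha = 0.05. fail to reject H0.

rho = -0.5238, p = 0.182721, fail to reject H0 at alpha = 0.05.


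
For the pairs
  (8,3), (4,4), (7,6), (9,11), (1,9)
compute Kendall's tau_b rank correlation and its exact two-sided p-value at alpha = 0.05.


Step 1: Enumerate the 10 unordered pairs (i,j) with i<j and classify each by sign(x_j-x_i) * sign(y_j-y_i).
  (1,2):dx=-4,dy=+1->D; (1,3):dx=-1,dy=+3->D; (1,4):dx=+1,dy=+8->C; (1,5):dx=-7,dy=+6->D
  (2,3):dx=+3,dy=+2->C; (2,4):dx=+5,dy=+7->C; (2,5):dx=-3,dy=+5->D; (3,4):dx=+2,dy=+5->C
  (3,5):dx=-6,dy=+3->D; (4,5):dx=-8,dy=-2->C
Step 2: C = 5, D = 5, total pairs = 10.
Step 3: tau = (C - D)/(n(n-1)/2) = (5 - 5)/10 = 0.000000.
Step 4: Exact two-sided p-value (enumerate n! = 120 permutations of y under H0): p = 1.000000.
Step 5: alpha = 0.05. fail to reject H0.

tau_b = 0.0000 (C=5, D=5), p = 1.000000, fail to reject H0.


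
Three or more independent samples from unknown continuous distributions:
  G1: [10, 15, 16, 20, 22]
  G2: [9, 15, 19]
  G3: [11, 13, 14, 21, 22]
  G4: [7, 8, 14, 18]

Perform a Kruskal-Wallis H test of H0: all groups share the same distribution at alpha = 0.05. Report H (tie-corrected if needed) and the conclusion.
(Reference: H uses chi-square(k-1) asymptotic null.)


Step 1: Combine all N = 17 observations and assign midranks.
sorted (value, group, rank): (7,G4,1), (8,G4,2), (9,G2,3), (10,G1,4), (11,G3,5), (13,G3,6), (14,G3,7.5), (14,G4,7.5), (15,G1,9.5), (15,G2,9.5), (16,G1,11), (18,G4,12), (19,G2,13), (20,G1,14), (21,G3,15), (22,G1,16.5), (22,G3,16.5)
Step 2: Sum ranks within each group.
R_1 = 55 (n_1 = 5)
R_2 = 25.5 (n_2 = 3)
R_3 = 50 (n_3 = 5)
R_4 = 22.5 (n_4 = 4)
Step 3: H = 12/(N(N+1)) * sum(R_i^2/n_i) - 3(N+1)
     = 12/(17*18) * (55^2/5 + 25.5^2/3 + 50^2/5 + 22.5^2/4) - 3*18
     = 0.039216 * 1448.31 - 54
     = 2.796569.
Step 4: Ties present; correction factor C = 1 - 18/(17^3 - 17) = 0.996324. Corrected H = 2.796569 / 0.996324 = 2.806888.
Step 5: Under H0, H ~ chi^2(3); p-value = 0.422367.
Step 6: alpha = 0.05. fail to reject H0.

H = 2.8069, df = 3, p = 0.422367, fail to reject H0.


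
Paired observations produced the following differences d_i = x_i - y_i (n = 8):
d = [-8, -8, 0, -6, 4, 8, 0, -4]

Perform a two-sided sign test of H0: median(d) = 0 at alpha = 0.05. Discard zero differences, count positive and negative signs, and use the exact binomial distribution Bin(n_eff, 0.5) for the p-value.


Step 1: Discard zero differences. Original n = 8; n_eff = number of nonzero differences = 6.
Nonzero differences (with sign): -8, -8, -6, +4, +8, -4
Step 2: Count signs: positive = 2, negative = 4.
Step 3: Under H0: P(positive) = 0.5, so the number of positives S ~ Bin(6, 0.5).
Step 4: Two-sided exact p-value = sum of Bin(6,0.5) probabilities at or below the observed probability = 0.687500.
Step 5: alpha = 0.05. fail to reject H0.

n_eff = 6, pos = 2, neg = 4, p = 0.687500, fail to reject H0.


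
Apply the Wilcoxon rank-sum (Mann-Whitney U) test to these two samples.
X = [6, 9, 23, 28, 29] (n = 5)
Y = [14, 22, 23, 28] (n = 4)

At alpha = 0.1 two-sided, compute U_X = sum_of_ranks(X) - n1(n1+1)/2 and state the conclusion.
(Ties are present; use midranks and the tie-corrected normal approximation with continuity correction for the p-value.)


Step 1: Combine and sort all 9 observations; assign midranks.
sorted (value, group): (6,X), (9,X), (14,Y), (22,Y), (23,X), (23,Y), (28,X), (28,Y), (29,X)
ranks: 6->1, 9->2, 14->3, 22->4, 23->5.5, 23->5.5, 28->7.5, 28->7.5, 29->9
Step 2: Rank sum for X: R1 = 1 + 2 + 5.5 + 7.5 + 9 = 25.
Step 3: U_X = R1 - n1(n1+1)/2 = 25 - 5*6/2 = 25 - 15 = 10.
       U_Y = n1*n2 - U_X = 20 - 10 = 10.
Step 4: Ties are present, so use the tie-corrected normal approximation (with continuity correction) for the p-value.
Step 5: p-value = 1.000000; compare to alpha = 0.1. fail to reject H0.

U_X = 10, p = 1.000000, fail to reject H0 at alpha = 0.1.


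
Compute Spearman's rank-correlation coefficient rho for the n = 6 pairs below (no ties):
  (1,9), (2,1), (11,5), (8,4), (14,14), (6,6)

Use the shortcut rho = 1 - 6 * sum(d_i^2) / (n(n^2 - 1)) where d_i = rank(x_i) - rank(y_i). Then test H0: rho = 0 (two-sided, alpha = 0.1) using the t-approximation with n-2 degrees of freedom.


Step 1: Rank x and y separately (midranks; no ties here).
rank(x): 1->1, 2->2, 11->5, 8->4, 14->6, 6->3
rank(y): 9->5, 1->1, 5->3, 4->2, 14->6, 6->4
Step 2: d_i = R_x(i) - R_y(i); compute d_i^2.
  (1-5)^2=16, (2-1)^2=1, (5-3)^2=4, (4-2)^2=4, (6-6)^2=0, (3-4)^2=1
sum(d^2) = 26.
Step 3: rho = 1 - 6*26 / (6*(6^2 - 1)) = 1 - 156/210 = 0.257143.
Step 4: Under H0, t = rho * sqrt((n-2)/(1-rho^2)) = 0.5322 ~ t(4).
Step 5: Two-sided p-value from the t-distribution with 4 df = 0.622787.
Step 6: alpha = 0.1. fail to reject H0.

rho = 0.2571, p = 0.622787, fail to reject H0 at alpha = 0.1.


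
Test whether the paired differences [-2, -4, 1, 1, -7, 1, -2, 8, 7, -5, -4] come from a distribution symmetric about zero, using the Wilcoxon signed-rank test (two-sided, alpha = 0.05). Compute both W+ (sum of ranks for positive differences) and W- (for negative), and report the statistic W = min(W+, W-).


Step 1: Drop any zero differences (none here) and take |d_i|.
|d| = [2, 4, 1, 1, 7, 1, 2, 8, 7, 5, 4]
Step 2: Midrank |d_i| (ties get averaged ranks).
ranks: |2|->4.5, |4|->6.5, |1|->2, |1|->2, |7|->9.5, |1|->2, |2|->4.5, |8|->11, |7|->9.5, |5|->8, |4|->6.5
Step 3: Attach original signs; sum ranks with positive sign and with negative sign.
W+ = 2 + 2 + 2 + 11 + 9.5 = 26.5
W- = 4.5 + 6.5 + 9.5 + 4.5 + 8 + 6.5 = 39.5
(Check: W+ + W- = 66 should equal n(n+1)/2 = 66.)
Step 4: Test statistic W = min(W+, W-) = 26.5.
Step 5: Ties in |d|, so use the tie-corrected normal approximation.
        E[W] = n(n+1)/4 = 11*12/4 = 33.
        Tie groups: |d|=1 (t=3), |d|=2 (t=2), |d|=4 (t=2), |d|=7 (t=2); sum(t^3 - t) = 42.
        Var[W] = n(n+1)(2n+1)/24 - sum(t^3-t)/48 = 3036/24 - 42/48 = 125.625.
        z = (W - E[W]) / sqrt(Var[W]) = (26.5 - 33) / 11.2083 = -0.5799.
        Two-sided p = 2*Phi(z) = 0.561962.
Step 6: alpha = 0.05. fail to reject H0.

W+ = 26.5, W- = 39.5, W = min = 26.5, p = 0.561962, fail to reject H0.


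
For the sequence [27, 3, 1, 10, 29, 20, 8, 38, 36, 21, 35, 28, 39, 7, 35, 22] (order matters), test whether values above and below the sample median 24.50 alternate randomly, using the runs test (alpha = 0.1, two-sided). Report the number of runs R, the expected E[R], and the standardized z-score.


Step 1: Compute median = 24.50; label A = above, B = below.
Labels in order: ABBBABBAABAAABAB  (n_A = 8, n_B = 8)
Step 2: Count runs R = 10.
Step 3: Under H0 (random ordering), E[R] = 2*n_A*n_B/(n_A+n_B) + 1 = 2*8*8/16 + 1 = 9.0000.
        Var[R] = 2*n_A*n_B*(2*n_A*n_B - n_A - n_B) / ((n_A+n_B)^2 * (n_A+n_B-1)) = 14336/3840 = 3.7333.
        SD[R] = 1.9322.
Step 4: Continuity-corrected z = (R - 0.5 - E[R]) / SD[R] = (10 - 0.5 - 9.0000) / 1.9322 = 0.2588.
Step 5: Two-sided p-value via normal approximation = 2*(1 - Phi(|z|)) = 0.795809.
Step 6: alpha = 0.1. fail to reject H0.

R = 10, z = 0.2588, p = 0.795809, fail to reject H0.


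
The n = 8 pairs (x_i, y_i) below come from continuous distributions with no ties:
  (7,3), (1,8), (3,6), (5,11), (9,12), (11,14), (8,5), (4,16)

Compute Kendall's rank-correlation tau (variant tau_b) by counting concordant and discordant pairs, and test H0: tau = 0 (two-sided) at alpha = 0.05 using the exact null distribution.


Step 1: Enumerate the 28 unordered pairs (i,j) with i<j and classify each by sign(x_j-x_i) * sign(y_j-y_i).
  (1,2):dx=-6,dy=+5->D; (1,3):dx=-4,dy=+3->D; (1,4):dx=-2,dy=+8->D; (1,5):dx=+2,dy=+9->C
  (1,6):dx=+4,dy=+11->C; (1,7):dx=+1,dy=+2->C; (1,8):dx=-3,dy=+13->D; (2,3):dx=+2,dy=-2->D
  (2,4):dx=+4,dy=+3->C; (2,5):dx=+8,dy=+4->C; (2,6):dx=+10,dy=+6->C; (2,7):dx=+7,dy=-3->D
  (2,8):dx=+3,dy=+8->C; (3,4):dx=+2,dy=+5->C; (3,5):dx=+6,dy=+6->C; (3,6):dx=+8,dy=+8->C
  (3,7):dx=+5,dy=-1->D; (3,8):dx=+1,dy=+10->C; (4,5):dx=+4,dy=+1->C; (4,6):dx=+6,dy=+3->C
  (4,7):dx=+3,dy=-6->D; (4,8):dx=-1,dy=+5->D; (5,6):dx=+2,dy=+2->C; (5,7):dx=-1,dy=-7->C
  (5,8):dx=-5,dy=+4->D; (6,7):dx=-3,dy=-9->C; (6,8):dx=-7,dy=+2->D; (7,8):dx=-4,dy=+11->D
Step 2: C = 16, D = 12, total pairs = 28.
Step 3: tau = (C - D)/(n(n-1)/2) = (16 - 12)/28 = 0.142857.
Step 4: Exact two-sided p-value (enumerate n! = 40320 permutations of y under H0): p = 0.719544.
Step 5: alpha = 0.05. fail to reject H0.

tau_b = 0.1429 (C=16, D=12), p = 0.719544, fail to reject H0.


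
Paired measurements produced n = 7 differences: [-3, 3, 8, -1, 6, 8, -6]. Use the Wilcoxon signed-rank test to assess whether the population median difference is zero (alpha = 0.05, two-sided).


Step 1: Drop any zero differences (none here) and take |d_i|.
|d| = [3, 3, 8, 1, 6, 8, 6]
Step 2: Midrank |d_i| (ties get averaged ranks).
ranks: |3|->2.5, |3|->2.5, |8|->6.5, |1|->1, |6|->4.5, |8|->6.5, |6|->4.5
Step 3: Attach original signs; sum ranks with positive sign and with negative sign.
W+ = 2.5 + 6.5 + 4.5 + 6.5 = 20
W- = 2.5 + 1 + 4.5 = 8
(Check: W+ + W- = 28 should equal n(n+1)/2 = 28.)
Step 4: Test statistic W = min(W+, W-) = 8.
Step 5: Ties in |d|, so use the tie-corrected normal approximation.
        E[W] = n(n+1)/4 = 7*8/4 = 14.
        Tie groups: |d|=3 (t=2), |d|=6 (t=2), |d|=8 (t=2); sum(t^3 - t) = 18.
        Var[W] = n(n+1)(2n+1)/24 - sum(t^3-t)/48 = 840/24 - 18/48 = 34.625.
        z = (W - E[W]) / sqrt(Var[W]) = (8 - 14) / 5.8843 = -1.0197.
        Two-sided p = 2*Phi(z) = 0.307889.
Step 6: alpha = 0.05. fail to reject H0.

W+ = 20, W- = 8, W = min = 8, p = 0.307889, fail to reject H0.


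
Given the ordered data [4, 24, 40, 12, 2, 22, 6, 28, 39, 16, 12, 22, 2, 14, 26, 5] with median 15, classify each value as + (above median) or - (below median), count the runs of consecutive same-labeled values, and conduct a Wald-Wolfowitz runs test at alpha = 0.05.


Step 1: Compute median = 15; label A = above, B = below.
Labels in order: BAABBABAAABABBAB  (n_A = 8, n_B = 8)
Step 2: Count runs R = 11.
Step 3: Under H0 (random ordering), E[R] = 2*n_A*n_B/(n_A+n_B) + 1 = 2*8*8/16 + 1 = 9.0000.
        Var[R] = 2*n_A*n_B*(2*n_A*n_B - n_A - n_B) / ((n_A+n_B)^2 * (n_A+n_B-1)) = 14336/3840 = 3.7333.
        SD[R] = 1.9322.
Step 4: Continuity-corrected z = (R - 0.5 - E[R]) / SD[R] = (11 - 0.5 - 9.0000) / 1.9322 = 0.7763.
Step 5: Two-sided p-value via normal approximation = 2*(1 - Phi(|z|)) = 0.437558.
Step 6: alpha = 0.05. fail to reject H0.

R = 11, z = 0.7763, p = 0.437558, fail to reject H0.


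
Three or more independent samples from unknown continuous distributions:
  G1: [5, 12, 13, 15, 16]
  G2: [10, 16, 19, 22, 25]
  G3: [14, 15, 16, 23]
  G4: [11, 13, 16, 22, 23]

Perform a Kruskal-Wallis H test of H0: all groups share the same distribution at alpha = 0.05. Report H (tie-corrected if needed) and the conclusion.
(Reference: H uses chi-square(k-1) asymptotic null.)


Step 1: Combine all N = 19 observations and assign midranks.
sorted (value, group, rank): (5,G1,1), (10,G2,2), (11,G4,3), (12,G1,4), (13,G1,5.5), (13,G4,5.5), (14,G3,7), (15,G1,8.5), (15,G3,8.5), (16,G1,11.5), (16,G2,11.5), (16,G3,11.5), (16,G4,11.5), (19,G2,14), (22,G2,15.5), (22,G4,15.5), (23,G3,17.5), (23,G4,17.5), (25,G2,19)
Step 2: Sum ranks within each group.
R_1 = 30.5 (n_1 = 5)
R_2 = 62 (n_2 = 5)
R_3 = 44.5 (n_3 = 4)
R_4 = 53 (n_4 = 5)
Step 3: H = 12/(N(N+1)) * sum(R_i^2/n_i) - 3(N+1)
     = 12/(19*20) * (30.5^2/5 + 62^2/5 + 44.5^2/4 + 53^2/5) - 3*20
     = 0.031579 * 2011.71 - 60
     = 3.527763.
Step 4: Ties present; correction factor C = 1 - 84/(19^3 - 19) = 0.987719. Corrected H = 3.527763 / 0.987719 = 3.571625.
Step 5: Under H0, H ~ chi^2(3); p-value = 0.311591.
Step 6: alpha = 0.05. fail to reject H0.

H = 3.5716, df = 3, p = 0.311591, fail to reject H0.


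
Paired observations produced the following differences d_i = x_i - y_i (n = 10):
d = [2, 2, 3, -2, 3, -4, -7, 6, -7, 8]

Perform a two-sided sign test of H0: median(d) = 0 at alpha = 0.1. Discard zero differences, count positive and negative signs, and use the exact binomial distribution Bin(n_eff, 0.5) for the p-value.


Step 1: Discard zero differences. Original n = 10; n_eff = number of nonzero differences = 10.
Nonzero differences (with sign): +2, +2, +3, -2, +3, -4, -7, +6, -7, +8
Step 2: Count signs: positive = 6, negative = 4.
Step 3: Under H0: P(positive) = 0.5, so the number of positives S ~ Bin(10, 0.5).
Step 4: Two-sided exact p-value = sum of Bin(10,0.5) probabilities at or below the observed probability = 0.753906.
Step 5: alpha = 0.1. fail to reject H0.

n_eff = 10, pos = 6, neg = 4, p = 0.753906, fail to reject H0.


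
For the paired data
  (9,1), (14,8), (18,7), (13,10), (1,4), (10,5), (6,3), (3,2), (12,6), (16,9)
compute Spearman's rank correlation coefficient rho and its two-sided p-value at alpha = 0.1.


Step 1: Rank x and y separately (midranks; no ties here).
rank(x): 9->4, 14->8, 18->10, 13->7, 1->1, 10->5, 6->3, 3->2, 12->6, 16->9
rank(y): 1->1, 8->8, 7->7, 10->10, 4->4, 5->5, 3->3, 2->2, 6->6, 9->9
Step 2: d_i = R_x(i) - R_y(i); compute d_i^2.
  (4-1)^2=9, (8-8)^2=0, (10-7)^2=9, (7-10)^2=9, (1-4)^2=9, (5-5)^2=0, (3-3)^2=0, (2-2)^2=0, (6-6)^2=0, (9-9)^2=0
sum(d^2) = 36.
Step 3: rho = 1 - 6*36 / (10*(10^2 - 1)) = 1 - 216/990 = 0.781818.
Step 4: Under H0, t = rho * sqrt((n-2)/(1-rho^2)) = 3.5466 ~ t(8).
Step 5: Two-sided p-value from the t-distribution with 8 df = 0.007547.
Step 6: alpha = 0.1. reject H0.

rho = 0.7818, p = 0.007547, reject H0 at alpha = 0.1.


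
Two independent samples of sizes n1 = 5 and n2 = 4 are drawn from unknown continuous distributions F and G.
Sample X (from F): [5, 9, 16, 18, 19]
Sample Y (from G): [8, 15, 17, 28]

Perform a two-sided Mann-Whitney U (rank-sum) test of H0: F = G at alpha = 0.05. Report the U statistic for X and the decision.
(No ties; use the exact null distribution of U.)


Step 1: Combine and sort all 9 observations; assign midranks.
sorted (value, group): (5,X), (8,Y), (9,X), (15,Y), (16,X), (17,Y), (18,X), (19,X), (28,Y)
ranks: 5->1, 8->2, 9->3, 15->4, 16->5, 17->6, 18->7, 19->8, 28->9
Step 2: Rank sum for X: R1 = 1 + 3 + 5 + 7 + 8 = 24.
Step 3: U_X = R1 - n1(n1+1)/2 = 24 - 5*6/2 = 24 - 15 = 9.
       U_Y = n1*n2 - U_X = 20 - 9 = 11.
Step 4: No ties, so the exact null distribution of U (based on enumerating the C(9,5) = 126 equally likely rank assignments) gives the two-sided p-value.
Step 5: p-value = 0.904762; compare to alpha = 0.05. fail to reject H0.

U_X = 9, p = 0.904762, fail to reject H0 at alpha = 0.05.


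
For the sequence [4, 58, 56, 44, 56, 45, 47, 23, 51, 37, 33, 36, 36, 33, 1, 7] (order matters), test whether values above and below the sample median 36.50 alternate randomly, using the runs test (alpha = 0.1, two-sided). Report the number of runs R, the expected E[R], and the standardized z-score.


Step 1: Compute median = 36.50; label A = above, B = below.
Labels in order: BAAAAAABAABBBBBB  (n_A = 8, n_B = 8)
Step 2: Count runs R = 5.
Step 3: Under H0 (random ordering), E[R] = 2*n_A*n_B/(n_A+n_B) + 1 = 2*8*8/16 + 1 = 9.0000.
        Var[R] = 2*n_A*n_B*(2*n_A*n_B - n_A - n_B) / ((n_A+n_B)^2 * (n_A+n_B-1)) = 14336/3840 = 3.7333.
        SD[R] = 1.9322.
Step 4: Continuity-corrected z = (R + 0.5 - E[R]) / SD[R] = (5 + 0.5 - 9.0000) / 1.9322 = -1.8114.
Step 5: Two-sided p-value via normal approximation = 2*(1 - Phi(|z|)) = 0.070076.
Step 6: alpha = 0.1. reject H0.

R = 5, z = -1.8114, p = 0.070076, reject H0.


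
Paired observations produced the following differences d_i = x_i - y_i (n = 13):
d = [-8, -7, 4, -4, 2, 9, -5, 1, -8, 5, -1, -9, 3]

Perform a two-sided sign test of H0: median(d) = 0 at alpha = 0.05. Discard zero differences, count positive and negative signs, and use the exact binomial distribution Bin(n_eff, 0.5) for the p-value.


Step 1: Discard zero differences. Original n = 13; n_eff = number of nonzero differences = 13.
Nonzero differences (with sign): -8, -7, +4, -4, +2, +9, -5, +1, -8, +5, -1, -9, +3
Step 2: Count signs: positive = 6, negative = 7.
Step 3: Under H0: P(positive) = 0.5, so the number of positives S ~ Bin(13, 0.5).
Step 4: Two-sided exact p-value = sum of Bin(13,0.5) probabilities at or below the observed probability = 1.000000.
Step 5: alpha = 0.05. fail to reject H0.

n_eff = 13, pos = 6, neg = 7, p = 1.000000, fail to reject H0.


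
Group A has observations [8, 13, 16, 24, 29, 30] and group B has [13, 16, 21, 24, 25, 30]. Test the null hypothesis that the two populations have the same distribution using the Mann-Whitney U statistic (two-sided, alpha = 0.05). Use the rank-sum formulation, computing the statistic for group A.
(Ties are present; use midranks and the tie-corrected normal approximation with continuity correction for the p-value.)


Step 1: Combine and sort all 12 observations; assign midranks.
sorted (value, group): (8,X), (13,X), (13,Y), (16,X), (16,Y), (21,Y), (24,X), (24,Y), (25,Y), (29,X), (30,X), (30,Y)
ranks: 8->1, 13->2.5, 13->2.5, 16->4.5, 16->4.5, 21->6, 24->7.5, 24->7.5, 25->9, 29->10, 30->11.5, 30->11.5
Step 2: Rank sum for X: R1 = 1 + 2.5 + 4.5 + 7.5 + 10 + 11.5 = 37.
Step 3: U_X = R1 - n1(n1+1)/2 = 37 - 6*7/2 = 37 - 21 = 16.
       U_Y = n1*n2 - U_X = 36 - 16 = 20.
Step 4: Ties are present, so use the tie-corrected normal approximation (with continuity correction) for the p-value.
Step 5: p-value = 0.808866; compare to alpha = 0.05. fail to reject H0.

U_X = 16, p = 0.808866, fail to reject H0 at alpha = 0.05.


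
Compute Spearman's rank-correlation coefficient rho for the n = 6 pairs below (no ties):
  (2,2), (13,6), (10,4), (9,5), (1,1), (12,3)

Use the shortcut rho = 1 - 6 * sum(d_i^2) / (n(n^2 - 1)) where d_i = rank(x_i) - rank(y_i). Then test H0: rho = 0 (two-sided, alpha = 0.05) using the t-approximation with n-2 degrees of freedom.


Step 1: Rank x and y separately (midranks; no ties here).
rank(x): 2->2, 13->6, 10->4, 9->3, 1->1, 12->5
rank(y): 2->2, 6->6, 4->4, 5->5, 1->1, 3->3
Step 2: d_i = R_x(i) - R_y(i); compute d_i^2.
  (2-2)^2=0, (6-6)^2=0, (4-4)^2=0, (3-5)^2=4, (1-1)^2=0, (5-3)^2=4
sum(d^2) = 8.
Step 3: rho = 1 - 6*8 / (6*(6^2 - 1)) = 1 - 48/210 = 0.771429.
Step 4: Under H0, t = rho * sqrt((n-2)/(1-rho^2)) = 2.4247 ~ t(4).
Step 5: Two-sided p-value from the t-distribution with 4 df = 0.072397.
Step 6: alpha = 0.05. fail to reject H0.

rho = 0.7714, p = 0.072397, fail to reject H0 at alpha = 0.05.


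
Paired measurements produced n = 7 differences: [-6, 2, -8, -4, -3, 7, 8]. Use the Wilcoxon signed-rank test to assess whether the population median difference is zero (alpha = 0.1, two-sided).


Step 1: Drop any zero differences (none here) and take |d_i|.
|d| = [6, 2, 8, 4, 3, 7, 8]
Step 2: Midrank |d_i| (ties get averaged ranks).
ranks: |6|->4, |2|->1, |8|->6.5, |4|->3, |3|->2, |7|->5, |8|->6.5
Step 3: Attach original signs; sum ranks with positive sign and with negative sign.
W+ = 1 + 5 + 6.5 = 12.5
W- = 4 + 6.5 + 3 + 2 = 15.5
(Check: W+ + W- = 28 should equal n(n+1)/2 = 28.)
Step 4: Test statistic W = min(W+, W-) = 12.5.
Step 5: Ties in |d|, so use the tie-corrected normal approximation.
        E[W] = n(n+1)/4 = 7*8/4 = 14.
        Tie groups: |d|=8 (t=2); sum(t^3 - t) = 6.
        Var[W] = n(n+1)(2n+1)/24 - sum(t^3-t)/48 = 840/24 - 6/48 = 34.875.
        z = (W - E[W]) / sqrt(Var[W]) = (12.5 - 14) / 5.9055 = -0.2540.
        Two-sided p = 2*Phi(z) = 0.799495.
Step 6: alpha = 0.1. fail to reject H0.

W+ = 12.5, W- = 15.5, W = min = 12.5, p = 0.799495, fail to reject H0.


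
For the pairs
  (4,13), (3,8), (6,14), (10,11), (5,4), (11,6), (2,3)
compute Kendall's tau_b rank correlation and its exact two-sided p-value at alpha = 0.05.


Step 1: Enumerate the 21 unordered pairs (i,j) with i<j and classify each by sign(x_j-x_i) * sign(y_j-y_i).
  (1,2):dx=-1,dy=-5->C; (1,3):dx=+2,dy=+1->C; (1,4):dx=+6,dy=-2->D; (1,5):dx=+1,dy=-9->D
  (1,6):dx=+7,dy=-7->D; (1,7):dx=-2,dy=-10->C; (2,3):dx=+3,dy=+6->C; (2,4):dx=+7,dy=+3->C
  (2,5):dx=+2,dy=-4->D; (2,6):dx=+8,dy=-2->D; (2,7):dx=-1,dy=-5->C; (3,4):dx=+4,dy=-3->D
  (3,5):dx=-1,dy=-10->C; (3,6):dx=+5,dy=-8->D; (3,7):dx=-4,dy=-11->C; (4,5):dx=-5,dy=-7->C
  (4,6):dx=+1,dy=-5->D; (4,7):dx=-8,dy=-8->C; (5,6):dx=+6,dy=+2->C; (5,7):dx=-3,dy=-1->C
  (6,7):dx=-9,dy=-3->C
Step 2: C = 13, D = 8, total pairs = 21.
Step 3: tau = (C - D)/(n(n-1)/2) = (13 - 8)/21 = 0.238095.
Step 4: Exact two-sided p-value (enumerate n! = 5040 permutations of y under H0): p = 0.561905.
Step 5: alpha = 0.05. fail to reject H0.

tau_b = 0.2381 (C=13, D=8), p = 0.561905, fail to reject H0.


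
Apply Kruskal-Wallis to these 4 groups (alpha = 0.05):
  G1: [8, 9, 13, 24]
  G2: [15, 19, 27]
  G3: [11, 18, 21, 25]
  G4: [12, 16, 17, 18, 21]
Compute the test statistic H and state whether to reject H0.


Step 1: Combine all N = 16 observations and assign midranks.
sorted (value, group, rank): (8,G1,1), (9,G1,2), (11,G3,3), (12,G4,4), (13,G1,5), (15,G2,6), (16,G4,7), (17,G4,8), (18,G3,9.5), (18,G4,9.5), (19,G2,11), (21,G3,12.5), (21,G4,12.5), (24,G1,14), (25,G3,15), (27,G2,16)
Step 2: Sum ranks within each group.
R_1 = 22 (n_1 = 4)
R_2 = 33 (n_2 = 3)
R_3 = 40 (n_3 = 4)
R_4 = 41 (n_4 = 5)
Step 3: H = 12/(N(N+1)) * sum(R_i^2/n_i) - 3(N+1)
     = 12/(16*17) * (22^2/4 + 33^2/3 + 40^2/4 + 41^2/5) - 3*17
     = 0.044118 * 1220.2 - 51
     = 2.832353.
Step 4: Ties present; correction factor C = 1 - 12/(16^3 - 16) = 0.997059. Corrected H = 2.832353 / 0.997059 = 2.840708.
Step 5: Under H0, H ~ chi^2(3); p-value = 0.416842.
Step 6: alpha = 0.05. fail to reject H0.

H = 2.8407, df = 3, p = 0.416842, fail to reject H0.


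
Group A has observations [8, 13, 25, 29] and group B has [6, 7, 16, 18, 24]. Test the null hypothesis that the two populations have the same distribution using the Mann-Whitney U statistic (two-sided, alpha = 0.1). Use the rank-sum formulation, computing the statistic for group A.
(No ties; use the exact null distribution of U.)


Step 1: Combine and sort all 9 observations; assign midranks.
sorted (value, group): (6,Y), (7,Y), (8,X), (13,X), (16,Y), (18,Y), (24,Y), (25,X), (29,X)
ranks: 6->1, 7->2, 8->3, 13->4, 16->5, 18->6, 24->7, 25->8, 29->9
Step 2: Rank sum for X: R1 = 3 + 4 + 8 + 9 = 24.
Step 3: U_X = R1 - n1(n1+1)/2 = 24 - 4*5/2 = 24 - 10 = 14.
       U_Y = n1*n2 - U_X = 20 - 14 = 6.
Step 4: No ties, so the exact null distribution of U (based on enumerating the C(9,4) = 126 equally likely rank assignments) gives the two-sided p-value.
Step 5: p-value = 0.412698; compare to alpha = 0.1. fail to reject H0.

U_X = 14, p = 0.412698, fail to reject H0 at alpha = 0.1.


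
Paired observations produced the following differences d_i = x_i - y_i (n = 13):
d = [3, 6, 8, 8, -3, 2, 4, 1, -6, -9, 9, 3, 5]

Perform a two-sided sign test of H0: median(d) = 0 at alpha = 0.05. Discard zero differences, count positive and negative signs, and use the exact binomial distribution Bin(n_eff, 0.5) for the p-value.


Step 1: Discard zero differences. Original n = 13; n_eff = number of nonzero differences = 13.
Nonzero differences (with sign): +3, +6, +8, +8, -3, +2, +4, +1, -6, -9, +9, +3, +5
Step 2: Count signs: positive = 10, negative = 3.
Step 3: Under H0: P(positive) = 0.5, so the number of positives S ~ Bin(13, 0.5).
Step 4: Two-sided exact p-value = sum of Bin(13,0.5) probabilities at or below the observed probability = 0.092285.
Step 5: alpha = 0.05. fail to reject H0.

n_eff = 13, pos = 10, neg = 3, p = 0.092285, fail to reject H0.


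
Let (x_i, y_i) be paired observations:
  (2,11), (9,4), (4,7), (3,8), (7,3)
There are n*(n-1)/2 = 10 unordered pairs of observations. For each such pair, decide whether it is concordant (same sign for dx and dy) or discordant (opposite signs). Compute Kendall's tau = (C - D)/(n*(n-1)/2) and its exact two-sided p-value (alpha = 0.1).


Step 1: Enumerate the 10 unordered pairs (i,j) with i<j and classify each by sign(x_j-x_i) * sign(y_j-y_i).
  (1,2):dx=+7,dy=-7->D; (1,3):dx=+2,dy=-4->D; (1,4):dx=+1,dy=-3->D; (1,5):dx=+5,dy=-8->D
  (2,3):dx=-5,dy=+3->D; (2,4):dx=-6,dy=+4->D; (2,5):dx=-2,dy=-1->C; (3,4):dx=-1,dy=+1->D
  (3,5):dx=+3,dy=-4->D; (4,5):dx=+4,dy=-5->D
Step 2: C = 1, D = 9, total pairs = 10.
Step 3: tau = (C - D)/(n(n-1)/2) = (1 - 9)/10 = -0.800000.
Step 4: Exact two-sided p-value (enumerate n! = 120 permutations of y under H0): p = 0.083333.
Step 5: alpha = 0.1. reject H0.

tau_b = -0.8000 (C=1, D=9), p = 0.083333, reject H0.


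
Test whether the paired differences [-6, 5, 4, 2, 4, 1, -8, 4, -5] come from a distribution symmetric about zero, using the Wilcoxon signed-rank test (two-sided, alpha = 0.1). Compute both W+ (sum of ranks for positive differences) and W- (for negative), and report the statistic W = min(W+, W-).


Step 1: Drop any zero differences (none here) and take |d_i|.
|d| = [6, 5, 4, 2, 4, 1, 8, 4, 5]
Step 2: Midrank |d_i| (ties get averaged ranks).
ranks: |6|->8, |5|->6.5, |4|->4, |2|->2, |4|->4, |1|->1, |8|->9, |4|->4, |5|->6.5
Step 3: Attach original signs; sum ranks with positive sign and with negative sign.
W+ = 6.5 + 4 + 2 + 4 + 1 + 4 = 21.5
W- = 8 + 9 + 6.5 = 23.5
(Check: W+ + W- = 45 should equal n(n+1)/2 = 45.)
Step 4: Test statistic W = min(W+, W-) = 21.5.
Step 5: Ties in |d|, so use the tie-corrected normal approximation.
        E[W] = n(n+1)/4 = 9*10/4 = 22.5.
        Tie groups: |d|=4 (t=3), |d|=5 (t=2); sum(t^3 - t) = 30.
        Var[W] = n(n+1)(2n+1)/24 - sum(t^3-t)/48 = 1710/24 - 30/48 = 70.625.
        z = (W - E[W]) / sqrt(Var[W]) = (21.5 - 22.5) / 8.4039 = -0.1190.
        Two-sided p = 2*Phi(z) = 0.905281.
Step 6: alpha = 0.1. fail to reject H0.

W+ = 21.5, W- = 23.5, W = min = 21.5, p = 0.905281, fail to reject H0.


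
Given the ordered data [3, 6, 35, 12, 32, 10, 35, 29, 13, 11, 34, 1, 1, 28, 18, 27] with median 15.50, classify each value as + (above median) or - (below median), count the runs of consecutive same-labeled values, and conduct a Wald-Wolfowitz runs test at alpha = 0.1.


Step 1: Compute median = 15.50; label A = above, B = below.
Labels in order: BBABABAABBABBAAA  (n_A = 8, n_B = 8)
Step 2: Count runs R = 10.
Step 3: Under H0 (random ordering), E[R] = 2*n_A*n_B/(n_A+n_B) + 1 = 2*8*8/16 + 1 = 9.0000.
        Var[R] = 2*n_A*n_B*(2*n_A*n_B - n_A - n_B) / ((n_A+n_B)^2 * (n_A+n_B-1)) = 14336/3840 = 3.7333.
        SD[R] = 1.9322.
Step 4: Continuity-corrected z = (R - 0.5 - E[R]) / SD[R] = (10 - 0.5 - 9.0000) / 1.9322 = 0.2588.
Step 5: Two-sided p-value via normal approximation = 2*(1 - Phi(|z|)) = 0.795809.
Step 6: alpha = 0.1. fail to reject H0.

R = 10, z = 0.2588, p = 0.795809, fail to reject H0.


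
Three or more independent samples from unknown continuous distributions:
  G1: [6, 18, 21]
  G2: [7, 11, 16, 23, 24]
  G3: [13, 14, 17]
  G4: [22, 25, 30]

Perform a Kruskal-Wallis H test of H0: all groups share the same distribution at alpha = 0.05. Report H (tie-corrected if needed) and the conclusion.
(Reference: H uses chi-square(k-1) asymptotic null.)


Step 1: Combine all N = 14 observations and assign midranks.
sorted (value, group, rank): (6,G1,1), (7,G2,2), (11,G2,3), (13,G3,4), (14,G3,5), (16,G2,6), (17,G3,7), (18,G1,8), (21,G1,9), (22,G4,10), (23,G2,11), (24,G2,12), (25,G4,13), (30,G4,14)
Step 2: Sum ranks within each group.
R_1 = 18 (n_1 = 3)
R_2 = 34 (n_2 = 5)
R_3 = 16 (n_3 = 3)
R_4 = 37 (n_4 = 3)
Step 3: H = 12/(N(N+1)) * sum(R_i^2/n_i) - 3(N+1)
     = 12/(14*15) * (18^2/3 + 34^2/5 + 16^2/3 + 37^2/3) - 3*15
     = 0.057143 * 880.867 - 45
     = 5.335238.
Step 4: No ties, so H is used without correction.
Step 5: Under H0, H ~ chi^2(3); p-value = 0.148832.
Step 6: alpha = 0.05. fail to reject H0.

H = 5.3352, df = 3, p = 0.148832, fail to reject H0.
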